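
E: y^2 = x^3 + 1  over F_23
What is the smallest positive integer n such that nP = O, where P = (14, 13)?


Compute successive multiples of P until we hit O:
  1P = (14, 13)
  2P = (1, 5)
  3P = (16, 7)
  4P = (2, 20)
  5P = (19, 11)
  6P = (15, 15)
  7P = (21, 19)
  8P = (0, 22)
  ... (continuing to 24P)
  24P = O

ord(P) = 24


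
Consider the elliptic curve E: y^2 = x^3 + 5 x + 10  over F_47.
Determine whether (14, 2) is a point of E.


Check whether y^2 = x^3 + 5 x + 10 (mod 47) for (x, y) = (14, 2).
LHS: y^2 = 2^2 mod 47 = 4
RHS: x^3 + 5 x + 10 = 14^3 + 5*14 + 10 mod 47 = 4
LHS = RHS

Yes, on the curve


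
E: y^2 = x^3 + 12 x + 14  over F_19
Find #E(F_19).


For each x in F_19, count y with y^2 = x^3 + 12 x + 14 mod 19:
  x = 3: RHS = 1, y in [1, 18]  -> 2 point(s)
  x = 5: RHS = 9, y in [3, 16]  -> 2 point(s)
  x = 6: RHS = 17, y in [6, 13]  -> 2 point(s)
  x = 7: RHS = 4, y in [2, 17]  -> 2 point(s)
  x = 12: RHS = 5, y in [9, 10]  -> 2 point(s)
  x = 13: RHS = 11, y in [7, 12]  -> 2 point(s)
  x = 14: RHS = 0, y in [0]  -> 1 point(s)
  x = 15: RHS = 16, y in [4, 15]  -> 2 point(s)
  x = 17: RHS = 1, y in [1, 18]  -> 2 point(s)
  x = 18: RHS = 1, y in [1, 18]  -> 2 point(s)
Affine points: 19. Add the point at infinity: total = 20.

#E(F_19) = 20


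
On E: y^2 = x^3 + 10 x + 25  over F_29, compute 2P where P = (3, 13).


Doubling: s = (3 x1^2 + a) / (2 y1)
s = (3*3^2 + 10) / (2*13) mod 29 = 7
x3 = s^2 - 2 x1 mod 29 = 7^2 - 2*3 = 14
y3 = s (x1 - x3) - y1 mod 29 = 7 * (3 - 14) - 13 = 26

2P = (14, 26)


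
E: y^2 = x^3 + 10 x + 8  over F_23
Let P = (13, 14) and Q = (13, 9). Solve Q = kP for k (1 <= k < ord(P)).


Enumerate multiples of P until we hit Q = (13, 9):
  1P = (13, 14)
  2P = (0, 10)
  3P = (12, 4)
  4P = (6, 10)
  5P = (17, 10)
  6P = (17, 13)
  7P = (6, 13)
  8P = (12, 19)
  9P = (0, 13)
  10P = (13, 9)
Match found at i = 10.

k = 10


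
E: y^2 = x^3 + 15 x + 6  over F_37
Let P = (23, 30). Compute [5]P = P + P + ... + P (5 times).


k = 5 = 101_2 (binary, LSB first: 101)
Double-and-add from P = (23, 30):
  bit 0 = 1: acc = O + (23, 30) = (23, 30)
  bit 1 = 0: acc unchanged = (23, 30)
  bit 2 = 1: acc = (23, 30) + (26, 29) = (21, 31)

5P = (21, 31)


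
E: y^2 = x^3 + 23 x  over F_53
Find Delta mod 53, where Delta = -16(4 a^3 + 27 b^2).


4 a^3 + 27 b^2 = 4*23^3 + 27*0^2 = 48668 + 0 = 48668
Delta = -16 * (48668) = -778688
Delta mod 53 = 41

Delta = 41 (mod 53)


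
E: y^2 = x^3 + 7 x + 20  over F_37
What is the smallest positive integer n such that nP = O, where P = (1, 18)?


Compute successive multiples of P until we hit O:
  1P = (1, 18)
  2P = (24, 27)
  3P = (16, 26)
  4P = (29, 9)
  5P = (8, 12)
  6P = (31, 13)
  7P = (4, 1)
  8P = (23, 8)
  ... (continuing to 27P)
  27P = O

ord(P) = 27


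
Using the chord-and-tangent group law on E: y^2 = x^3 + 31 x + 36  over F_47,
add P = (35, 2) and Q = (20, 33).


P != Q, so use the chord formula.
s = (y2 - y1) / (x2 - x1) = (31) / (32) mod 47 = 23
x3 = s^2 - x1 - x2 mod 47 = 23^2 - 35 - 20 = 4
y3 = s (x1 - x3) - y1 mod 47 = 23 * (35 - 4) - 2 = 6

P + Q = (4, 6)


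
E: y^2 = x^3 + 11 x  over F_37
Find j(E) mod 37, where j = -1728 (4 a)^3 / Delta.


Delta = -16(4 a^3 + 27 b^2) mod 37 = 27
-1728 * (4 a)^3 = -1728 * (4*11)^3 mod 37 = 36
j = 36 * 27^(-1) mod 37 = 26

j = 26 (mod 37)


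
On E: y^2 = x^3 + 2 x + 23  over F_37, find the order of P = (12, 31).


Compute successive multiples of P until we hit O:
  1P = (12, 31)
  2P = (25, 26)
  3P = (10, 28)
  4P = (8, 12)
  5P = (28, 4)
  6P = (13, 10)
  7P = (9, 17)
  8P = (9, 20)
  ... (continuing to 15P)
  15P = O

ord(P) = 15


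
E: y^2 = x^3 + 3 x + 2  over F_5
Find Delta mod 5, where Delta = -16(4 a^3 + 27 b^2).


4 a^3 + 27 b^2 = 4*3^3 + 27*2^2 = 108 + 108 = 216
Delta = -16 * (216) = -3456
Delta mod 5 = 4

Delta = 4 (mod 5)


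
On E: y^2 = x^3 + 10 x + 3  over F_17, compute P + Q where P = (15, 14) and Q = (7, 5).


P != Q, so use the chord formula.
s = (y2 - y1) / (x2 - x1) = (8) / (9) mod 17 = 16
x3 = s^2 - x1 - x2 mod 17 = 16^2 - 15 - 7 = 13
y3 = s (x1 - x3) - y1 mod 17 = 16 * (15 - 13) - 14 = 1

P + Q = (13, 1)


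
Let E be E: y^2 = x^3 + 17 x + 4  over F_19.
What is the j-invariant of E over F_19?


Delta = -16(4 a^3 + 27 b^2) mod 19 = 3
-1728 * (4 a)^3 = -1728 * (4*17)^3 mod 19 = 1
j = 1 * 3^(-1) mod 19 = 13

j = 13 (mod 19)


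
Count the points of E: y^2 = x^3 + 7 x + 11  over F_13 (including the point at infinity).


For each x in F_13, count y with y^2 = x^3 + 7 x + 11 mod 13:
  x = 4: RHS = 12, y in [5, 8]  -> 2 point(s)
  x = 6: RHS = 9, y in [3, 10]  -> 2 point(s)
  x = 7: RHS = 0, y in [0]  -> 1 point(s)
  x = 9: RHS = 10, y in [6, 7]  -> 2 point(s)
  x = 12: RHS = 3, y in [4, 9]  -> 2 point(s)
Affine points: 9. Add the point at infinity: total = 10.

#E(F_13) = 10


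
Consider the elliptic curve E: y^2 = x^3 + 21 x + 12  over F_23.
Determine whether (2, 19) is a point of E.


Check whether y^2 = x^3 + 21 x + 12 (mod 23) for (x, y) = (2, 19).
LHS: y^2 = 19^2 mod 23 = 16
RHS: x^3 + 21 x + 12 = 2^3 + 21*2 + 12 mod 23 = 16
LHS = RHS

Yes, on the curve


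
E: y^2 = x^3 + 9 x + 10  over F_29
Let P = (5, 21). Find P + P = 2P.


Doubling: s = (3 x1^2 + a) / (2 y1)
s = (3*5^2 + 9) / (2*21) mod 29 = 2
x3 = s^2 - 2 x1 mod 29 = 2^2 - 2*5 = 23
y3 = s (x1 - x3) - y1 mod 29 = 2 * (5 - 23) - 21 = 1

2P = (23, 1)


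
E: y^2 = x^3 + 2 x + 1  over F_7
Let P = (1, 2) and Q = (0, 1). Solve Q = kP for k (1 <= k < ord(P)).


Enumerate multiples of P until we hit Q = (0, 1):
  1P = (1, 2)
  2P = (0, 1)
Match found at i = 2.

k = 2


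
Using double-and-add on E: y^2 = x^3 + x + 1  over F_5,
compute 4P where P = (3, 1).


k = 4 = 100_2 (binary, LSB first: 001)
Double-and-add from P = (3, 1):
  bit 0 = 0: acc unchanged = O
  bit 1 = 0: acc unchanged = O
  bit 2 = 1: acc = O + (4, 2) = (4, 2)

4P = (4, 2)


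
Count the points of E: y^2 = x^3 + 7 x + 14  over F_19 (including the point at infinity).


For each x in F_19, count y with y^2 = x^3 + 7 x + 14 mod 19:
  x = 2: RHS = 17, y in [6, 13]  -> 2 point(s)
  x = 3: RHS = 5, y in [9, 10]  -> 2 point(s)
  x = 4: RHS = 11, y in [7, 12]  -> 2 point(s)
  x = 6: RHS = 6, y in [5, 14]  -> 2 point(s)
  x = 7: RHS = 7, y in [8, 11]  -> 2 point(s)
  x = 10: RHS = 1, y in [1, 18]  -> 2 point(s)
  x = 11: RHS = 16, y in [4, 15]  -> 2 point(s)
  x = 14: RHS = 6, y in [5, 14]  -> 2 point(s)
  x = 15: RHS = 17, y in [6, 13]  -> 2 point(s)
  x = 16: RHS = 4, y in [2, 17]  -> 2 point(s)
  x = 17: RHS = 11, y in [7, 12]  -> 2 point(s)
  x = 18: RHS = 6, y in [5, 14]  -> 2 point(s)
Affine points: 24. Add the point at infinity: total = 25.

#E(F_19) = 25


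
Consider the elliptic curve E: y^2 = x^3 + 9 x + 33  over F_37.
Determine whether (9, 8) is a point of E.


Check whether y^2 = x^3 + 9 x + 33 (mod 37) for (x, y) = (9, 8).
LHS: y^2 = 8^2 mod 37 = 27
RHS: x^3 + 9 x + 33 = 9^3 + 9*9 + 33 mod 37 = 29
LHS != RHS

No, not on the curve


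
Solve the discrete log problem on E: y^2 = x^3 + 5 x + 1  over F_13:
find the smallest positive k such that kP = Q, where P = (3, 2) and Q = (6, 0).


Enumerate multiples of P until we hit Q = (6, 0):
  1P = (3, 2)
  2P = (6, 0)
Match found at i = 2.

k = 2


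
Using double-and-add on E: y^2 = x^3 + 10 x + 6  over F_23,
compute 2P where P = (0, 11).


k = 2 = 10_2 (binary, LSB first: 01)
Double-and-add from P = (0, 11):
  bit 0 = 0: acc unchanged = O
  bit 1 = 1: acc = O + (8, 0) = (8, 0)

2P = (8, 0)


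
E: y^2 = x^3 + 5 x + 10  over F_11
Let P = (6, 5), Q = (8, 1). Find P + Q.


P != Q, so use the chord formula.
s = (y2 - y1) / (x2 - x1) = (7) / (2) mod 11 = 9
x3 = s^2 - x1 - x2 mod 11 = 9^2 - 6 - 8 = 1
y3 = s (x1 - x3) - y1 mod 11 = 9 * (6 - 1) - 5 = 7

P + Q = (1, 7)


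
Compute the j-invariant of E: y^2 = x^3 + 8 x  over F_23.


Delta = -16(4 a^3 + 27 b^2) mod 23 = 7
-1728 * (4 a)^3 = -1728 * (4*8)^3 mod 23 = 21
j = 21 * 7^(-1) mod 23 = 3

j = 3 (mod 23)


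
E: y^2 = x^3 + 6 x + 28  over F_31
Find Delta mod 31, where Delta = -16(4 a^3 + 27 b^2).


4 a^3 + 27 b^2 = 4*6^3 + 27*28^2 = 864 + 21168 = 22032
Delta = -16 * (22032) = -352512
Delta mod 31 = 20

Delta = 20 (mod 31)


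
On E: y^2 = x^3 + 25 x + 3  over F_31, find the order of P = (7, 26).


Compute successive multiples of P until we hit O:
  1P = (7, 26)
  2P = (14, 20)
  3P = (12, 27)
  4P = (17, 3)
  5P = (25, 3)
  6P = (8, 8)
  7P = (30, 16)
  8P = (13, 13)
  ... (continuing to 41P)
  41P = O

ord(P) = 41


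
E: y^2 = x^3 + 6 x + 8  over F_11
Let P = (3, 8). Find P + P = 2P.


Doubling: s = (3 x1^2 + a) / (2 y1)
s = (3*3^2 + 6) / (2*8) mod 11 = 0
x3 = s^2 - 2 x1 mod 11 = 0^2 - 2*3 = 5
y3 = s (x1 - x3) - y1 mod 11 = 0 * (3 - 5) - 8 = 3

2P = (5, 3)


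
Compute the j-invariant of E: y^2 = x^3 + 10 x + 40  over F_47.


Delta = -16(4 a^3 + 27 b^2) mod 47 = 43
-1728 * (4 a)^3 = -1728 * (4*10)^3 mod 47 = 34
j = 34 * 43^(-1) mod 47 = 15

j = 15 (mod 47)


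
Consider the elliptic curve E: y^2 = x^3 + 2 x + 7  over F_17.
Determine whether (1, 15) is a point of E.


Check whether y^2 = x^3 + 2 x + 7 (mod 17) for (x, y) = (1, 15).
LHS: y^2 = 15^2 mod 17 = 4
RHS: x^3 + 2 x + 7 = 1^3 + 2*1 + 7 mod 17 = 10
LHS != RHS

No, not on the curve


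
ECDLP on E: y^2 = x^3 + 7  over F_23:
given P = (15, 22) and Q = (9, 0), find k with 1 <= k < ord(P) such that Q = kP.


Enumerate multiples of P until we hit Q = (9, 0):
  1P = (15, 22)
  2P = (9, 0)
Match found at i = 2.

k = 2


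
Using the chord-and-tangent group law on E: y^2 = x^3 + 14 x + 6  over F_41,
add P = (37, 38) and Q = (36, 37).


P != Q, so use the chord formula.
s = (y2 - y1) / (x2 - x1) = (40) / (40) mod 41 = 1
x3 = s^2 - x1 - x2 mod 41 = 1^2 - 37 - 36 = 10
y3 = s (x1 - x3) - y1 mod 41 = 1 * (37 - 10) - 38 = 30

P + Q = (10, 30)


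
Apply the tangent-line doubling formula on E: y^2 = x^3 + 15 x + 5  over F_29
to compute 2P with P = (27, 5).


Doubling: s = (3 x1^2 + a) / (2 y1)
s = (3*27^2 + 15) / (2*5) mod 29 = 23
x3 = s^2 - 2 x1 mod 29 = 23^2 - 2*27 = 11
y3 = s (x1 - x3) - y1 mod 29 = 23 * (27 - 11) - 5 = 15

2P = (11, 15)


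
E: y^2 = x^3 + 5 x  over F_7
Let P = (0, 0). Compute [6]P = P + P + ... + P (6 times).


k = 6 = 110_2 (binary, LSB first: 011)
Double-and-add from P = (0, 0):
  bit 0 = 0: acc unchanged = O
  bit 1 = 1: acc = O + O = O
  bit 2 = 1: acc = O + O = O

6P = O


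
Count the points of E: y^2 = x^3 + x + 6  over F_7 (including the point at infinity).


For each x in F_7, count y with y^2 = x^3 + 1 x + 6 mod 7:
  x = 1: RHS = 1, y in [1, 6]  -> 2 point(s)
  x = 2: RHS = 2, y in [3, 4]  -> 2 point(s)
  x = 3: RHS = 1, y in [1, 6]  -> 2 point(s)
  x = 4: RHS = 4, y in [2, 5]  -> 2 point(s)
  x = 6: RHS = 4, y in [2, 5]  -> 2 point(s)
Affine points: 10. Add the point at infinity: total = 11.

#E(F_7) = 11


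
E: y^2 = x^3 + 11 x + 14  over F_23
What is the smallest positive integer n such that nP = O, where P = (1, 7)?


Compute successive multiples of P until we hit O:
  1P = (1, 7)
  2P = (22, 18)
  3P = (13, 13)
  4P = (15, 9)
  5P = (15, 14)
  6P = (13, 10)
  7P = (22, 5)
  8P = (1, 16)
  ... (continuing to 9P)
  9P = O

ord(P) = 9


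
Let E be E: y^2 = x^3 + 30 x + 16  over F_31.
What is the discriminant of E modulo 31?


4 a^3 + 27 b^2 = 4*30^3 + 27*16^2 = 108000 + 6912 = 114912
Delta = -16 * (114912) = -1838592
Delta mod 31 = 18

Delta = 18 (mod 31)


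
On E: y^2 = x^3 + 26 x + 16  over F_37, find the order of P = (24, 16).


Compute successive multiples of P until we hit O:
  1P = (24, 16)
  2P = (35, 17)
  3P = (4, 6)
  4P = (0, 33)
  5P = (25, 14)
  6P = (29, 31)
  7P = (30, 3)
  8P = (36, 10)
  ... (continuing to 41P)
  41P = O

ord(P) = 41


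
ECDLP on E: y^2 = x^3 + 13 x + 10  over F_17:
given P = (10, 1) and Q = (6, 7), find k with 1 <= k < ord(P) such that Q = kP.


Enumerate multiples of P until we hit Q = (6, 7):
  1P = (10, 1)
  2P = (5, 8)
  3P = (6, 7)
Match found at i = 3.

k = 3


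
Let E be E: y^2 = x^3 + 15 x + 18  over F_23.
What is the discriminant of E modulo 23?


4 a^3 + 27 b^2 = 4*15^3 + 27*18^2 = 13500 + 8748 = 22248
Delta = -16 * (22248) = -355968
Delta mod 23 = 3

Delta = 3 (mod 23)


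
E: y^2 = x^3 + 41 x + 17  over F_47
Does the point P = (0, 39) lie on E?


Check whether y^2 = x^3 + 41 x + 17 (mod 47) for (x, y) = (0, 39).
LHS: y^2 = 39^2 mod 47 = 17
RHS: x^3 + 41 x + 17 = 0^3 + 41*0 + 17 mod 47 = 17
LHS = RHS

Yes, on the curve


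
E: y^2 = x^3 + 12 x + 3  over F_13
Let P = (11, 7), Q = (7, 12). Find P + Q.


P != Q, so use the chord formula.
s = (y2 - y1) / (x2 - x1) = (5) / (9) mod 13 = 2
x3 = s^2 - x1 - x2 mod 13 = 2^2 - 11 - 7 = 12
y3 = s (x1 - x3) - y1 mod 13 = 2 * (11 - 12) - 7 = 4

P + Q = (12, 4)


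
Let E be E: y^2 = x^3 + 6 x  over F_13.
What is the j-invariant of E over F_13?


Delta = -16(4 a^3 + 27 b^2) mod 13 = 8
-1728 * (4 a)^3 = -1728 * (4*6)^3 mod 13 = 5
j = 5 * 8^(-1) mod 13 = 12

j = 12 (mod 13)


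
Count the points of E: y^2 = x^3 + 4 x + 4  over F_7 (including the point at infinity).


For each x in F_7, count y with y^2 = x^3 + 4 x + 4 mod 7:
  x = 0: RHS = 4, y in [2, 5]  -> 2 point(s)
  x = 1: RHS = 2, y in [3, 4]  -> 2 point(s)
  x = 3: RHS = 1, y in [1, 6]  -> 2 point(s)
  x = 4: RHS = 0, y in [0]  -> 1 point(s)
  x = 5: RHS = 2, y in [3, 4]  -> 2 point(s)
Affine points: 9. Add the point at infinity: total = 10.

#E(F_7) = 10


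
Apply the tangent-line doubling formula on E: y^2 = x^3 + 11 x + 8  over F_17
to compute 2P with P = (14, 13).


Doubling: s = (3 x1^2 + a) / (2 y1)
s = (3*14^2 + 11) / (2*13) mod 17 = 8
x3 = s^2 - 2 x1 mod 17 = 8^2 - 2*14 = 2
y3 = s (x1 - x3) - y1 mod 17 = 8 * (14 - 2) - 13 = 15

2P = (2, 15)


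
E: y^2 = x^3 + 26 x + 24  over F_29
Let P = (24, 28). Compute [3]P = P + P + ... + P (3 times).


k = 3 = 11_2 (binary, LSB first: 11)
Double-and-add from P = (24, 28):
  bit 0 = 1: acc = O + (24, 28) = (24, 28)
  bit 1 = 1: acc = (24, 28) + (1, 14) = (3, 10)

3P = (3, 10)


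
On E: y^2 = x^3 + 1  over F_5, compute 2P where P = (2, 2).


k = 2 = 10_2 (binary, LSB first: 01)
Double-and-add from P = (2, 2):
  bit 0 = 0: acc unchanged = O
  bit 1 = 1: acc = O + (0, 4) = (0, 4)

2P = (0, 4)


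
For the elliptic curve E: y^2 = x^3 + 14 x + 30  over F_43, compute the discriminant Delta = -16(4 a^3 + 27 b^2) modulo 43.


4 a^3 + 27 b^2 = 4*14^3 + 27*30^2 = 10976 + 24300 = 35276
Delta = -16 * (35276) = -564416
Delta mod 43 = 2

Delta = 2 (mod 43)


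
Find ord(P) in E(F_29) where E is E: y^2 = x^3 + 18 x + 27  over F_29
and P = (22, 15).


Compute successive multiples of P until we hit O:
  1P = (22, 15)
  2P = (8, 4)
  3P = (19, 6)
  4P = (26, 2)
  5P = (26, 27)
  6P = (19, 23)
  7P = (8, 25)
  8P = (22, 14)
  ... (continuing to 9P)
  9P = O

ord(P) = 9


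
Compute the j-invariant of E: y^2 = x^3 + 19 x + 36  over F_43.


Delta = -16(4 a^3 + 27 b^2) mod 43 = 42
-1728 * (4 a)^3 = -1728 * (4*19)^3 mod 43 = 2
j = 2 * 42^(-1) mod 43 = 41

j = 41 (mod 43)


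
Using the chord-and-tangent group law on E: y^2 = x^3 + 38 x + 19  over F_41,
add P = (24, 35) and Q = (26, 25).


P != Q, so use the chord formula.
s = (y2 - y1) / (x2 - x1) = (31) / (2) mod 41 = 36
x3 = s^2 - x1 - x2 mod 41 = 36^2 - 24 - 26 = 16
y3 = s (x1 - x3) - y1 mod 41 = 36 * (24 - 16) - 35 = 7

P + Q = (16, 7)


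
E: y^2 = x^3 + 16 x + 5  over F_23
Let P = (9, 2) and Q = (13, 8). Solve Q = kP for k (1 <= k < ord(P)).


Enumerate multiples of P until we hit Q = (13, 8):
  1P = (9, 2)
  2P = (13, 15)
  3P = (13, 8)
Match found at i = 3.

k = 3


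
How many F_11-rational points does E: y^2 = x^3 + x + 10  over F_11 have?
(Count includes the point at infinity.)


For each x in F_11, count y with y^2 = x^3 + 1 x + 10 mod 11:
  x = 1: RHS = 1, y in [1, 10]  -> 2 point(s)
  x = 2: RHS = 9, y in [3, 8]  -> 2 point(s)
  x = 4: RHS = 1, y in [1, 10]  -> 2 point(s)
  x = 6: RHS = 1, y in [1, 10]  -> 2 point(s)
  x = 9: RHS = 0, y in [0]  -> 1 point(s)
Affine points: 9. Add the point at infinity: total = 10.

#E(F_11) = 10


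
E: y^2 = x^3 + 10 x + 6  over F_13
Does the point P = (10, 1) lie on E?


Check whether y^2 = x^3 + 10 x + 6 (mod 13) for (x, y) = (10, 1).
LHS: y^2 = 1^2 mod 13 = 1
RHS: x^3 + 10 x + 6 = 10^3 + 10*10 + 6 mod 13 = 1
LHS = RHS

Yes, on the curve


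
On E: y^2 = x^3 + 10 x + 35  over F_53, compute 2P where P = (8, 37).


Doubling: s = (3 x1^2 + a) / (2 y1)
s = (3*8^2 + 10) / (2*37) mod 53 = 50
x3 = s^2 - 2 x1 mod 53 = 50^2 - 2*8 = 46
y3 = s (x1 - x3) - y1 mod 53 = 50 * (8 - 46) - 37 = 24

2P = (46, 24)


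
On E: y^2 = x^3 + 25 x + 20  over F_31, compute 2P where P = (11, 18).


Doubling: s = (3 x1^2 + a) / (2 y1)
s = (3*11^2 + 25) / (2*18) mod 31 = 28
x3 = s^2 - 2 x1 mod 31 = 28^2 - 2*11 = 18
y3 = s (x1 - x3) - y1 mod 31 = 28 * (11 - 18) - 18 = 3

2P = (18, 3)


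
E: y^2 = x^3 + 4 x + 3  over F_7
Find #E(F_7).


For each x in F_7, count y with y^2 = x^3 + 4 x + 3 mod 7:
  x = 1: RHS = 1, y in [1, 6]  -> 2 point(s)
  x = 3: RHS = 0, y in [0]  -> 1 point(s)
  x = 5: RHS = 1, y in [1, 6]  -> 2 point(s)
Affine points: 5. Add the point at infinity: total = 6.

#E(F_7) = 6


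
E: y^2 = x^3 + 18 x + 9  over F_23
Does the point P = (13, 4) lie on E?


Check whether y^2 = x^3 + 18 x + 9 (mod 23) for (x, y) = (13, 4).
LHS: y^2 = 4^2 mod 23 = 16
RHS: x^3 + 18 x + 9 = 13^3 + 18*13 + 9 mod 23 = 2
LHS != RHS

No, not on the curve


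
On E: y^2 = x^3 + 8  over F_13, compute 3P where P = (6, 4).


k = 3 = 11_2 (binary, LSB first: 11)
Double-and-add from P = (6, 4):
  bit 0 = 1: acc = O + (6, 4) = (6, 4)
  bit 1 = 1: acc = (6, 4) + (11, 0) = (6, 9)

3P = (6, 9)


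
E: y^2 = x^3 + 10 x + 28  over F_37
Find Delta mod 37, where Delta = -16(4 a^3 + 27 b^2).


4 a^3 + 27 b^2 = 4*10^3 + 27*28^2 = 4000 + 21168 = 25168
Delta = -16 * (25168) = -402688
Delta mod 37 = 20

Delta = 20 (mod 37)


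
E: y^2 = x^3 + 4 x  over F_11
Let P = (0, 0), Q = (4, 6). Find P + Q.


P != Q, so use the chord formula.
s = (y2 - y1) / (x2 - x1) = (6) / (4) mod 11 = 7
x3 = s^2 - x1 - x2 mod 11 = 7^2 - 0 - 4 = 1
y3 = s (x1 - x3) - y1 mod 11 = 7 * (0 - 1) - 0 = 4

P + Q = (1, 4)


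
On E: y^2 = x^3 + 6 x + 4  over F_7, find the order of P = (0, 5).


Compute successive multiples of P until we hit O:
  1P = (0, 5)
  2P = (4, 1)
  3P = (4, 6)
  4P = (0, 2)
  5P = O

ord(P) = 5


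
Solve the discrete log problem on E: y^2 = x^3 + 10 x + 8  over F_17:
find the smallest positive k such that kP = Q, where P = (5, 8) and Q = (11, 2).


Enumerate multiples of P until we hit Q = (11, 2):
  1P = (5, 8)
  2P = (7, 9)
  3P = (1, 11)
  4P = (2, 11)
  5P = (11, 15)
  6P = (0, 12)
  7P = (14, 6)
  8P = (14, 11)
  9P = (0, 5)
  10P = (11, 2)
Match found at i = 10.

k = 10


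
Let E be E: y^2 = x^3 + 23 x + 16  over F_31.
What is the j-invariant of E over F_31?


Delta = -16(4 a^3 + 27 b^2) mod 31 = 17
-1728 * (4 a)^3 = -1728 * (4*23)^3 mod 31 = 23
j = 23 * 17^(-1) mod 31 = 5

j = 5 (mod 31)


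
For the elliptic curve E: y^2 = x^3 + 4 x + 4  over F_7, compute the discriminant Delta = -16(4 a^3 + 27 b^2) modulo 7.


4 a^3 + 27 b^2 = 4*4^3 + 27*4^2 = 256 + 432 = 688
Delta = -16 * (688) = -11008
Delta mod 7 = 3

Delta = 3 (mod 7)


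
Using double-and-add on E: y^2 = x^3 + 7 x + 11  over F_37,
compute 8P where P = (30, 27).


k = 8 = 1000_2 (binary, LSB first: 0001)
Double-and-add from P = (30, 27):
  bit 0 = 0: acc unchanged = O
  bit 1 = 0: acc unchanged = O
  bit 2 = 0: acc unchanged = O
  bit 3 = 1: acc = O + (30, 10) = (30, 10)

8P = (30, 10)


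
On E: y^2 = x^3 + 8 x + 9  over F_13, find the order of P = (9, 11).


Compute successive multiples of P until we hit O:
  1P = (9, 11)
  2P = (9, 2)
  3P = O

ord(P) = 3


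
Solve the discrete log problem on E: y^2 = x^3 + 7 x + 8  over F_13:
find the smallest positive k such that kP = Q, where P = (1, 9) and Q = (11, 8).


Enumerate multiples of P until we hit Q = (11, 8):
  1P = (1, 9)
  2P = (2, 2)
  3P = (7, 7)
  4P = (8, 2)
  5P = (5, 8)
  6P = (3, 11)
  7P = (10, 8)
  8P = (11, 8)
Match found at i = 8.

k = 8


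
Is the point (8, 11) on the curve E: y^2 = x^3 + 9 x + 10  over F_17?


Check whether y^2 = x^3 + 9 x + 10 (mod 17) for (x, y) = (8, 11).
LHS: y^2 = 11^2 mod 17 = 2
RHS: x^3 + 9 x + 10 = 8^3 + 9*8 + 10 mod 17 = 16
LHS != RHS

No, not on the curve


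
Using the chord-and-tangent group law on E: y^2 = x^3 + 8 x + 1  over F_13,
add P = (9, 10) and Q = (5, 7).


P != Q, so use the chord formula.
s = (y2 - y1) / (x2 - x1) = (10) / (9) mod 13 = 4
x3 = s^2 - x1 - x2 mod 13 = 4^2 - 9 - 5 = 2
y3 = s (x1 - x3) - y1 mod 13 = 4 * (9 - 2) - 10 = 5

P + Q = (2, 5)


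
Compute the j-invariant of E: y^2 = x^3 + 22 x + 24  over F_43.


Delta = -16(4 a^3 + 27 b^2) mod 43 = 1
-1728 * (4 a)^3 = -1728 * (4*22)^3 mod 43 = 22
j = 22 * 1^(-1) mod 43 = 22

j = 22 (mod 43)


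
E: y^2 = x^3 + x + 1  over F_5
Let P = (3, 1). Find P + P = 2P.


Doubling: s = (3 x1^2 + a) / (2 y1)
s = (3*3^2 + 1) / (2*1) mod 5 = 4
x3 = s^2 - 2 x1 mod 5 = 4^2 - 2*3 = 0
y3 = s (x1 - x3) - y1 mod 5 = 4 * (3 - 0) - 1 = 1

2P = (0, 1)


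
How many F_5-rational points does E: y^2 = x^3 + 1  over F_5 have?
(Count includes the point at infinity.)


For each x in F_5, count y with y^2 = x^3 + 0 x + 1 mod 5:
  x = 0: RHS = 1, y in [1, 4]  -> 2 point(s)
  x = 2: RHS = 4, y in [2, 3]  -> 2 point(s)
  x = 4: RHS = 0, y in [0]  -> 1 point(s)
Affine points: 5. Add the point at infinity: total = 6.

#E(F_5) = 6


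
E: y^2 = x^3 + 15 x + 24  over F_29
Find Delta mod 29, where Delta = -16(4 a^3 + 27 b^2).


4 a^3 + 27 b^2 = 4*15^3 + 27*24^2 = 13500 + 15552 = 29052
Delta = -16 * (29052) = -464832
Delta mod 29 = 9

Delta = 9 (mod 29)


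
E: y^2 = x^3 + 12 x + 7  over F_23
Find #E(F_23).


For each x in F_23, count y with y^2 = x^3 + 12 x + 7 mod 23:
  x = 2: RHS = 16, y in [4, 19]  -> 2 point(s)
  x = 3: RHS = 1, y in [1, 22]  -> 2 point(s)
  x = 4: RHS = 4, y in [2, 21]  -> 2 point(s)
  x = 5: RHS = 8, y in [10, 13]  -> 2 point(s)
  x = 9: RHS = 16, y in [4, 19]  -> 2 point(s)
  x = 10: RHS = 0, y in [0]  -> 1 point(s)
  x = 12: RHS = 16, y in [4, 19]  -> 2 point(s)
  x = 17: RHS = 18, y in [8, 15]  -> 2 point(s)
  x = 18: RHS = 6, y in [11, 12]  -> 2 point(s)
  x = 20: RHS = 13, y in [6, 17]  -> 2 point(s)
Affine points: 19. Add the point at infinity: total = 20.

#E(F_23) = 20


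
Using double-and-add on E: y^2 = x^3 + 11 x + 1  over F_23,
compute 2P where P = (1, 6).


k = 2 = 10_2 (binary, LSB first: 01)
Double-and-add from P = (1, 6):
  bit 0 = 0: acc unchanged = O
  bit 1 = 1: acc = O + (0, 22) = (0, 22)

2P = (0, 22)


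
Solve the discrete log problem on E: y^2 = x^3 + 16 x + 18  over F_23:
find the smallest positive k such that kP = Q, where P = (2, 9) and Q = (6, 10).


Enumerate multiples of P until we hit Q = (6, 10):
  1P = (2, 9)
  2P = (20, 9)
  3P = (1, 14)
  4P = (22, 22)
  5P = (5, 4)
  6P = (6, 13)
  7P = (16, 0)
  8P = (6, 10)
Match found at i = 8.

k = 8


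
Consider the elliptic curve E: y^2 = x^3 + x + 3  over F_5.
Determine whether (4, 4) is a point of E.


Check whether y^2 = x^3 + 1 x + 3 (mod 5) for (x, y) = (4, 4).
LHS: y^2 = 4^2 mod 5 = 1
RHS: x^3 + 1 x + 3 = 4^3 + 1*4 + 3 mod 5 = 1
LHS = RHS

Yes, on the curve


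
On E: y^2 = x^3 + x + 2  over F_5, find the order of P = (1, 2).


Compute successive multiples of P until we hit O:
  1P = (1, 2)
  2P = (4, 0)
  3P = (1, 3)
  4P = O

ord(P) = 4


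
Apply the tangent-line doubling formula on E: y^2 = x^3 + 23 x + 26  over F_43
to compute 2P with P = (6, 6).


Doubling: s = (3 x1^2 + a) / (2 y1)
s = (3*6^2 + 23) / (2*6) mod 43 = 36
x3 = s^2 - 2 x1 mod 43 = 36^2 - 2*6 = 37
y3 = s (x1 - x3) - y1 mod 43 = 36 * (6 - 37) - 6 = 39

2P = (37, 39)


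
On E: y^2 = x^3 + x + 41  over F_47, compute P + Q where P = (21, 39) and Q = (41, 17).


P != Q, so use the chord formula.
s = (y2 - y1) / (x2 - x1) = (25) / (20) mod 47 = 13
x3 = s^2 - x1 - x2 mod 47 = 13^2 - 21 - 41 = 13
y3 = s (x1 - x3) - y1 mod 47 = 13 * (21 - 13) - 39 = 18

P + Q = (13, 18)


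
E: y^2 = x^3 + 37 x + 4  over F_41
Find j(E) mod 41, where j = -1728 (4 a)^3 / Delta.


Delta = -16(4 a^3 + 27 b^2) mod 41 = 13
-1728 * (4 a)^3 = -1728 * (4*37)^3 mod 41 = 17
j = 17 * 13^(-1) mod 41 = 36

j = 36 (mod 41)


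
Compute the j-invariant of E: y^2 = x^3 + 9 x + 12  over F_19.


Delta = -16(4 a^3 + 27 b^2) mod 19 = 6
-1728 * (4 a)^3 = -1728 * (4*9)^3 mod 19 = 11
j = 11 * 6^(-1) mod 19 = 5

j = 5 (mod 19)


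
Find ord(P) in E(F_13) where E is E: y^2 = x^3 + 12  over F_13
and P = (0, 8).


Compute successive multiples of P until we hit O:
  1P = (0, 8)
  2P = (0, 5)
  3P = O

ord(P) = 3


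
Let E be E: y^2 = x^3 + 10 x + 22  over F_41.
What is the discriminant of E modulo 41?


4 a^3 + 27 b^2 = 4*10^3 + 27*22^2 = 4000 + 13068 = 17068
Delta = -16 * (17068) = -273088
Delta mod 41 = 13

Delta = 13 (mod 41)


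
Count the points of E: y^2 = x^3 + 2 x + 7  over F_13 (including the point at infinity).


For each x in F_13, count y with y^2 = x^3 + 2 x + 7 mod 13:
  x = 1: RHS = 10, y in [6, 7]  -> 2 point(s)
  x = 3: RHS = 1, y in [1, 12]  -> 2 point(s)
  x = 4: RHS = 1, y in [1, 12]  -> 2 point(s)
  x = 5: RHS = 12, y in [5, 8]  -> 2 point(s)
  x = 6: RHS = 1, y in [1, 12]  -> 2 point(s)
  x = 7: RHS = 0, y in [0]  -> 1 point(s)
  x = 9: RHS = 0, y in [0]  -> 1 point(s)
  x = 10: RHS = 0, y in [0]  -> 1 point(s)
  x = 12: RHS = 4, y in [2, 11]  -> 2 point(s)
Affine points: 15. Add the point at infinity: total = 16.

#E(F_13) = 16


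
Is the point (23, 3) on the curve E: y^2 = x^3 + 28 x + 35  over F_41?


Check whether y^2 = x^3 + 28 x + 35 (mod 41) for (x, y) = (23, 3).
LHS: y^2 = 3^2 mod 41 = 9
RHS: x^3 + 28 x + 35 = 23^3 + 28*23 + 35 mod 41 = 13
LHS != RHS

No, not on the curve


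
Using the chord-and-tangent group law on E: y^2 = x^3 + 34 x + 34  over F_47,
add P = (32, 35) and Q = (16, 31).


P != Q, so use the chord formula.
s = (y2 - y1) / (x2 - x1) = (43) / (31) mod 47 = 12
x3 = s^2 - x1 - x2 mod 47 = 12^2 - 32 - 16 = 2
y3 = s (x1 - x3) - y1 mod 47 = 12 * (32 - 2) - 35 = 43

P + Q = (2, 43)


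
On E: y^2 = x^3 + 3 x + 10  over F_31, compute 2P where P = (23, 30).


Doubling: s = (3 x1^2 + a) / (2 y1)
s = (3*23^2 + 3) / (2*30) mod 31 = 11
x3 = s^2 - 2 x1 mod 31 = 11^2 - 2*23 = 13
y3 = s (x1 - x3) - y1 mod 31 = 11 * (23 - 13) - 30 = 18

2P = (13, 18)


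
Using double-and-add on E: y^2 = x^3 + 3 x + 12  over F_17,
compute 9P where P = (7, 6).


k = 9 = 1001_2 (binary, LSB first: 1001)
Double-and-add from P = (7, 6):
  bit 0 = 1: acc = O + (7, 6) = (7, 6)
  bit 1 = 0: acc unchanged = (7, 6)
  bit 2 = 0: acc unchanged = (7, 6)
  bit 3 = 1: acc = (7, 6) + (12, 5) = (13, 2)

9P = (13, 2)


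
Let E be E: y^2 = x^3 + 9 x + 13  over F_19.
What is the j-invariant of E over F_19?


Delta = -16(4 a^3 + 27 b^2) mod 19 = 17
-1728 * (4 a)^3 = -1728 * (4*9)^3 mod 19 = 11
j = 11 * 17^(-1) mod 19 = 4

j = 4 (mod 19)


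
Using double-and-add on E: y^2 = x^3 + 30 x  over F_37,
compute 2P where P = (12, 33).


k = 2 = 10_2 (binary, LSB first: 01)
Double-and-add from P = (12, 33):
  bit 0 = 0: acc unchanged = O
  bit 1 = 1: acc = O + (25, 24) = (25, 24)

2P = (25, 24)


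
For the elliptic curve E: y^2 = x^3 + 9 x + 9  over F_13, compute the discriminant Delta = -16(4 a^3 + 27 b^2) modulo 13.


4 a^3 + 27 b^2 = 4*9^3 + 27*9^2 = 2916 + 2187 = 5103
Delta = -16 * (5103) = -81648
Delta mod 13 = 5

Delta = 5 (mod 13)


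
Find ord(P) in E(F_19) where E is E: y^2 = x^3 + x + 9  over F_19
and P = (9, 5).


Compute successive multiples of P until we hit O:
  1P = (9, 5)
  2P = (18, 11)
  3P = (3, 18)
  4P = (8, 15)
  5P = (7, 13)
  6P = (0, 16)
  7P = (0, 3)
  8P = (7, 6)
  ... (continuing to 13P)
  13P = O

ord(P) = 13


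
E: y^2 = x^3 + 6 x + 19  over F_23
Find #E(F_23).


For each x in F_23, count y with y^2 = x^3 + 6 x + 19 mod 23:
  x = 1: RHS = 3, y in [7, 16]  -> 2 point(s)
  x = 2: RHS = 16, y in [4, 19]  -> 2 point(s)
  x = 3: RHS = 18, y in [8, 15]  -> 2 point(s)
  x = 5: RHS = 13, y in [6, 17]  -> 2 point(s)
  x = 6: RHS = 18, y in [8, 15]  -> 2 point(s)
  x = 7: RHS = 13, y in [6, 17]  -> 2 point(s)
  x = 8: RHS = 4, y in [2, 21]  -> 2 point(s)
  x = 11: RHS = 13, y in [6, 17]  -> 2 point(s)
  x = 12: RHS = 2, y in [5, 18]  -> 2 point(s)
  x = 14: RHS = 18, y in [8, 15]  -> 2 point(s)
  x = 16: RHS = 2, y in [5, 18]  -> 2 point(s)
  x = 18: RHS = 2, y in [5, 18]  -> 2 point(s)
  x = 19: RHS = 0, y in [0]  -> 1 point(s)
  x = 22: RHS = 12, y in [9, 14]  -> 2 point(s)
Affine points: 27. Add the point at infinity: total = 28.

#E(F_23) = 28


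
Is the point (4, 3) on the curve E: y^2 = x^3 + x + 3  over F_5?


Check whether y^2 = x^3 + 1 x + 3 (mod 5) for (x, y) = (4, 3).
LHS: y^2 = 3^2 mod 5 = 4
RHS: x^3 + 1 x + 3 = 4^3 + 1*4 + 3 mod 5 = 1
LHS != RHS

No, not on the curve


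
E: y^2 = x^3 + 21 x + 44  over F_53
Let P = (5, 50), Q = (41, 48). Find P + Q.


P != Q, so use the chord formula.
s = (y2 - y1) / (x2 - x1) = (51) / (36) mod 53 = 50
x3 = s^2 - x1 - x2 mod 53 = 50^2 - 5 - 41 = 16
y3 = s (x1 - x3) - y1 mod 53 = 50 * (5 - 16) - 50 = 36

P + Q = (16, 36)


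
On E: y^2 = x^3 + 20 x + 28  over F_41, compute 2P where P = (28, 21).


Doubling: s = (3 x1^2 + a) / (2 y1)
s = (3*28^2 + 20) / (2*21) mod 41 = 35
x3 = s^2 - 2 x1 mod 41 = 35^2 - 2*28 = 21
y3 = s (x1 - x3) - y1 mod 41 = 35 * (28 - 21) - 21 = 19

2P = (21, 19)


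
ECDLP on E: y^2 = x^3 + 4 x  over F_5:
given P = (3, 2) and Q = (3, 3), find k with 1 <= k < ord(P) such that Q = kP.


Enumerate multiples of P until we hit Q = (3, 3):
  1P = (3, 2)
  2P = (0, 0)
  3P = (3, 3)
Match found at i = 3.

k = 3


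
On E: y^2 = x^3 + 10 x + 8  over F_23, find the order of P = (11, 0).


Compute successive multiples of P until we hit O:
  1P = (11, 0)
  2P = O

ord(P) = 2


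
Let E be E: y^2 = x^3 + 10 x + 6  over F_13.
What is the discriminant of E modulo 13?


4 a^3 + 27 b^2 = 4*10^3 + 27*6^2 = 4000 + 972 = 4972
Delta = -16 * (4972) = -79552
Delta mod 13 = 8

Delta = 8 (mod 13)


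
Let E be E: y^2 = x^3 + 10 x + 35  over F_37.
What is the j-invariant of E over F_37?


Delta = -16(4 a^3 + 27 b^2) mod 37 = 21
-1728 * (4 a)^3 = -1728 * (4*10)^3 mod 37 = 1
j = 1 * 21^(-1) mod 37 = 30

j = 30 (mod 37)


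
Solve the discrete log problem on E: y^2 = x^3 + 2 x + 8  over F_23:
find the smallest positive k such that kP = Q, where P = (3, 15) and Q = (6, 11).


Enumerate multiples of P until we hit Q = (6, 11):
  1P = (3, 15)
  2P = (6, 12)
  3P = (15, 20)
  4P = (13, 0)
  5P = (15, 3)
  6P = (6, 11)
Match found at i = 6.

k = 6


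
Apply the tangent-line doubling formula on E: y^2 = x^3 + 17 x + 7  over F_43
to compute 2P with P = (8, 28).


Doubling: s = (3 x1^2 + a) / (2 y1)
s = (3*8^2 + 17) / (2*28) mod 43 = 26
x3 = s^2 - 2 x1 mod 43 = 26^2 - 2*8 = 15
y3 = s (x1 - x3) - y1 mod 43 = 26 * (8 - 15) - 28 = 5

2P = (15, 5)


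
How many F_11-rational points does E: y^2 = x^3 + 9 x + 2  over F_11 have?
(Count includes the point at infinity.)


For each x in F_11, count y with y^2 = x^3 + 9 x + 2 mod 11:
  x = 1: RHS = 1, y in [1, 10]  -> 2 point(s)
  x = 3: RHS = 1, y in [1, 10]  -> 2 point(s)
  x = 4: RHS = 3, y in [5, 6]  -> 2 point(s)
  x = 7: RHS = 1, y in [1, 10]  -> 2 point(s)
  x = 8: RHS = 3, y in [5, 6]  -> 2 point(s)
  x = 9: RHS = 9, y in [3, 8]  -> 2 point(s)
  x = 10: RHS = 3, y in [5, 6]  -> 2 point(s)
Affine points: 14. Add the point at infinity: total = 15.

#E(F_11) = 15


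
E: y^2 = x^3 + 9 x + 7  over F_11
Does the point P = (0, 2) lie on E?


Check whether y^2 = x^3 + 9 x + 7 (mod 11) for (x, y) = (0, 2).
LHS: y^2 = 2^2 mod 11 = 4
RHS: x^3 + 9 x + 7 = 0^3 + 9*0 + 7 mod 11 = 7
LHS != RHS

No, not on the curve


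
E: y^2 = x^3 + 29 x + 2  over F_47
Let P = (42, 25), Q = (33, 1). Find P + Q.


P != Q, so use the chord formula.
s = (y2 - y1) / (x2 - x1) = (23) / (38) mod 47 = 34
x3 = s^2 - x1 - x2 mod 47 = 34^2 - 42 - 33 = 0
y3 = s (x1 - x3) - y1 mod 47 = 34 * (42 - 0) - 25 = 40

P + Q = (0, 40)


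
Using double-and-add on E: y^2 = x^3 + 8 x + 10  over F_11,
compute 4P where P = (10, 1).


k = 4 = 100_2 (binary, LSB first: 001)
Double-and-add from P = (10, 1):
  bit 0 = 0: acc unchanged = O
  bit 1 = 0: acc unchanged = O
  bit 2 = 1: acc = O + (8, 6) = (8, 6)

4P = (8, 6)


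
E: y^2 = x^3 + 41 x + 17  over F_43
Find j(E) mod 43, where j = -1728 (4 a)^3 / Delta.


Delta = -16(4 a^3 + 27 b^2) mod 43 = 20
-1728 * (4 a)^3 = -1728 * (4*41)^3 mod 43 = 11
j = 11 * 20^(-1) mod 43 = 7

j = 7 (mod 43)


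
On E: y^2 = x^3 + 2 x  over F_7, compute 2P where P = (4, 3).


k = 2 = 10_2 (binary, LSB first: 01)
Double-and-add from P = (4, 3):
  bit 0 = 0: acc unchanged = O
  bit 1 = 1: acc = O + (0, 0) = (0, 0)

2P = (0, 0)


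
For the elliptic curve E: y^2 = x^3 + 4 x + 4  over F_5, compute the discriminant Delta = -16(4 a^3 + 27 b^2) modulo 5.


4 a^3 + 27 b^2 = 4*4^3 + 27*4^2 = 256 + 432 = 688
Delta = -16 * (688) = -11008
Delta mod 5 = 2

Delta = 2 (mod 5)


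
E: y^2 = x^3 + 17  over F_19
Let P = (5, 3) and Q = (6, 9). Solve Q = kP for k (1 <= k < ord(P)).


Enumerate multiples of P until we hit Q = (6, 9):
  1P = (5, 3)
  2P = (18, 15)
  3P = (0, 6)
  4P = (6, 9)
Match found at i = 4.

k = 4


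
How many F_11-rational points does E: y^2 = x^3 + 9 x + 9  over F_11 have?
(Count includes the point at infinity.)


For each x in F_11, count y with y^2 = x^3 + 9 x + 9 mod 11:
  x = 0: RHS = 9, y in [3, 8]  -> 2 point(s)
  x = 5: RHS = 3, y in [5, 6]  -> 2 point(s)
  x = 6: RHS = 4, y in [2, 9]  -> 2 point(s)
  x = 9: RHS = 5, y in [4, 7]  -> 2 point(s)
Affine points: 8. Add the point at infinity: total = 9.

#E(F_11) = 9


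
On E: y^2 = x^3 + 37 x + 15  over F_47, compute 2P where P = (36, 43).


Doubling: s = (3 x1^2 + a) / (2 y1)
s = (3*36^2 + 37) / (2*43) mod 47 = 44
x3 = s^2 - 2 x1 mod 47 = 44^2 - 2*36 = 31
y3 = s (x1 - x3) - y1 mod 47 = 44 * (36 - 31) - 43 = 36

2P = (31, 36)


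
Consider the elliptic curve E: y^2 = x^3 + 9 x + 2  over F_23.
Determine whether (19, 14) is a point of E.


Check whether y^2 = x^3 + 9 x + 2 (mod 23) for (x, y) = (19, 14).
LHS: y^2 = 14^2 mod 23 = 12
RHS: x^3 + 9 x + 2 = 19^3 + 9*19 + 2 mod 23 = 17
LHS != RHS

No, not on the curve


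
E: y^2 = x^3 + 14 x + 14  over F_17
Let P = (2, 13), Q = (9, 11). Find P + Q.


P != Q, so use the chord formula.
s = (y2 - y1) / (x2 - x1) = (15) / (7) mod 17 = 7
x3 = s^2 - x1 - x2 mod 17 = 7^2 - 2 - 9 = 4
y3 = s (x1 - x3) - y1 mod 17 = 7 * (2 - 4) - 13 = 7

P + Q = (4, 7)


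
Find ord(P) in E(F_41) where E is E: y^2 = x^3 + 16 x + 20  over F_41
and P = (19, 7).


Compute successive multiples of P until we hit O:
  1P = (19, 7)
  2P = (5, 26)
  3P = (27, 39)
  4P = (11, 25)
  5P = (34, 37)
  6P = (33, 6)
  7P = (39, 12)
  8P = (1, 18)
  ... (continuing to 17P)
  17P = O

ord(P) = 17


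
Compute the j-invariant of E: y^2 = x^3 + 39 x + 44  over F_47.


Delta = -16(4 a^3 + 27 b^2) mod 47 = 22
-1728 * (4 a)^3 = -1728 * (4*39)^3 mod 47 = 42
j = 42 * 22^(-1) mod 47 = 19

j = 19 (mod 47)


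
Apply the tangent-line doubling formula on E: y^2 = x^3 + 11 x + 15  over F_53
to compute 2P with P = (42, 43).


Doubling: s = (3 x1^2 + a) / (2 y1)
s = (3*42^2 + 11) / (2*43) mod 53 = 29
x3 = s^2 - 2 x1 mod 53 = 29^2 - 2*42 = 15
y3 = s (x1 - x3) - y1 mod 53 = 29 * (42 - 15) - 43 = 51

2P = (15, 51)


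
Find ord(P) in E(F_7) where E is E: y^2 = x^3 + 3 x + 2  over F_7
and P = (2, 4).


Compute successive multiples of P until we hit O:
  1P = (2, 4)
  2P = (4, 1)
  3P = (5, 4)
  4P = (0, 3)
  5P = (0, 4)
  6P = (5, 3)
  7P = (4, 6)
  8P = (2, 3)
  ... (continuing to 9P)
  9P = O

ord(P) = 9


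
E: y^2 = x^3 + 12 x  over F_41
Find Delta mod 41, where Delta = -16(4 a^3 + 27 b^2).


4 a^3 + 27 b^2 = 4*12^3 + 27*0^2 = 6912 + 0 = 6912
Delta = -16 * (6912) = -110592
Delta mod 41 = 26

Delta = 26 (mod 41)


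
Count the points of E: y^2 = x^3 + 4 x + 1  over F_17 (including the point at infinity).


For each x in F_17, count y with y^2 = x^3 + 4 x + 1 mod 17:
  x = 0: RHS = 1, y in [1, 16]  -> 2 point(s)
  x = 2: RHS = 0, y in [0]  -> 1 point(s)
  x = 4: RHS = 13, y in [8, 9]  -> 2 point(s)
  x = 7: RHS = 15, y in [7, 10]  -> 2 point(s)
  x = 8: RHS = 1, y in [1, 16]  -> 2 point(s)
  x = 9: RHS = 1, y in [1, 16]  -> 2 point(s)
  x = 10: RHS = 4, y in [2, 15]  -> 2 point(s)
  x = 11: RHS = 16, y in [4, 13]  -> 2 point(s)
  x = 12: RHS = 9, y in [3, 14]  -> 2 point(s)
  x = 14: RHS = 13, y in [8, 9]  -> 2 point(s)
  x = 15: RHS = 2, y in [6, 11]  -> 2 point(s)
  x = 16: RHS = 13, y in [8, 9]  -> 2 point(s)
Affine points: 23. Add the point at infinity: total = 24.

#E(F_17) = 24


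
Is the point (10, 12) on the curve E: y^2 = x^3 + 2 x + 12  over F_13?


Check whether y^2 = x^3 + 2 x + 12 (mod 13) for (x, y) = (10, 12).
LHS: y^2 = 12^2 mod 13 = 1
RHS: x^3 + 2 x + 12 = 10^3 + 2*10 + 12 mod 13 = 5
LHS != RHS

No, not on the curve


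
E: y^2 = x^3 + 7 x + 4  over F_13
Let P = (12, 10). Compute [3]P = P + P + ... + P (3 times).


k = 3 = 11_2 (binary, LSB first: 11)
Double-and-add from P = (12, 10):
  bit 0 = 1: acc = O + (12, 10) = (12, 10)
  bit 1 = 1: acc = (12, 10) + (12, 3) = O

3P = O


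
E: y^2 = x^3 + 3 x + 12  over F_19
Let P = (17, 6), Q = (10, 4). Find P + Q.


P != Q, so use the chord formula.
s = (y2 - y1) / (x2 - x1) = (17) / (12) mod 19 = 3
x3 = s^2 - x1 - x2 mod 19 = 3^2 - 17 - 10 = 1
y3 = s (x1 - x3) - y1 mod 19 = 3 * (17 - 1) - 6 = 4

P + Q = (1, 4)


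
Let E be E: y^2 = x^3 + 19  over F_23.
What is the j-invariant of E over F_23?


Delta = -16(4 a^3 + 27 b^2) mod 23 = 11
-1728 * (4 a)^3 = -1728 * (4*0)^3 mod 23 = 0
j = 0 * 11^(-1) mod 23 = 0

j = 0 (mod 23)


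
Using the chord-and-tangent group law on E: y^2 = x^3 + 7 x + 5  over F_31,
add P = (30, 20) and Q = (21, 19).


P != Q, so use the chord formula.
s = (y2 - y1) / (x2 - x1) = (30) / (22) mod 31 = 7
x3 = s^2 - x1 - x2 mod 31 = 7^2 - 30 - 21 = 29
y3 = s (x1 - x3) - y1 mod 31 = 7 * (30 - 29) - 20 = 18

P + Q = (29, 18)


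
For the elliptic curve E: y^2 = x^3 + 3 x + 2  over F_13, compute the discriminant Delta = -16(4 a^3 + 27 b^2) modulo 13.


4 a^3 + 27 b^2 = 4*3^3 + 27*2^2 = 108 + 108 = 216
Delta = -16 * (216) = -3456
Delta mod 13 = 2

Delta = 2 (mod 13)


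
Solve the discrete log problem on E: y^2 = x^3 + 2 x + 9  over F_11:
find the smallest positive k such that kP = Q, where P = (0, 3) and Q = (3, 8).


Enumerate multiples of P until we hit Q = (3, 8):
  1P = (0, 3)
  2P = (5, 10)
  3P = (4, 9)
  4P = (1, 1)
  5P = (3, 3)
  6P = (8, 8)
  7P = (7, 5)
  8P = (7, 6)
  9P = (8, 3)
  10P = (3, 8)
Match found at i = 10.

k = 10


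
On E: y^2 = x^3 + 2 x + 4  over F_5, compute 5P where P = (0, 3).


k = 5 = 101_2 (binary, LSB first: 101)
Double-and-add from P = (0, 3):
  bit 0 = 1: acc = O + (0, 3) = (0, 3)
  bit 1 = 0: acc unchanged = (0, 3)
  bit 2 = 1: acc = (0, 3) + (2, 1) = (4, 1)

5P = (4, 1)


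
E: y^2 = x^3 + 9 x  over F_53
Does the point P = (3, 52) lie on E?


Check whether y^2 = x^3 + 9 x + 0 (mod 53) for (x, y) = (3, 52).
LHS: y^2 = 52^2 mod 53 = 1
RHS: x^3 + 9 x + 0 = 3^3 + 9*3 + 0 mod 53 = 1
LHS = RHS

Yes, on the curve


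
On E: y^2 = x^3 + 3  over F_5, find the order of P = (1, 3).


Compute successive multiples of P until we hit O:
  1P = (1, 3)
  2P = (2, 4)
  3P = (3, 0)
  4P = (2, 1)
  5P = (1, 2)
  6P = O

ord(P) = 6


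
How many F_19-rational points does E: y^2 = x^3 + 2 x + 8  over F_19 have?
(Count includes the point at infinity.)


For each x in F_19, count y with y^2 = x^3 + 2 x + 8 mod 19:
  x = 1: RHS = 11, y in [7, 12]  -> 2 point(s)
  x = 2: RHS = 1, y in [1, 18]  -> 2 point(s)
  x = 4: RHS = 4, y in [2, 17]  -> 2 point(s)
  x = 7: RHS = 4, y in [2, 17]  -> 2 point(s)
  x = 8: RHS = 4, y in [2, 17]  -> 2 point(s)
  x = 14: RHS = 6, y in [5, 14]  -> 2 point(s)
  x = 18: RHS = 5, y in [9, 10]  -> 2 point(s)
Affine points: 14. Add the point at infinity: total = 15.

#E(F_19) = 15
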